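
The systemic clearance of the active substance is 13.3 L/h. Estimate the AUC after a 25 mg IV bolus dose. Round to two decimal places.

AUC_0→∞ = Dose_iv / CL
        = 25 / 13.3 = 1.8797 mg/L·h

AUC = 1.88 mg/L·h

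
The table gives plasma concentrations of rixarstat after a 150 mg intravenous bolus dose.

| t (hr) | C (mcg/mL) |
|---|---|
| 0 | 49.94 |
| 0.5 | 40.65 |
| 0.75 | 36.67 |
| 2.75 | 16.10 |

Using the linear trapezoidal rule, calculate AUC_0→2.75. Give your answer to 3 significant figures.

Trapezoidal AUC_0→2.75:
  [0→0.5]: (49.94+40.65)/2 × 0.5 = 22.6475
  [0.5→0.75]: (40.65+36.67)/2 × 0.25 = 9.665
  [0.75→2.75]: (36.67+16.10)/2 × 2 = 52.77
  Sum = 85.0825 mcg/mL·hr

AUC = 85.1 mcg/mL·hr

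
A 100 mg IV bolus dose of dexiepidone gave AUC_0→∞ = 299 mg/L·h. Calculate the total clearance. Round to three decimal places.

CL = 0.334 L/h

CL = Dose_iv / AUC_0→∞
   = 100 / 299 = 0.334448 L/h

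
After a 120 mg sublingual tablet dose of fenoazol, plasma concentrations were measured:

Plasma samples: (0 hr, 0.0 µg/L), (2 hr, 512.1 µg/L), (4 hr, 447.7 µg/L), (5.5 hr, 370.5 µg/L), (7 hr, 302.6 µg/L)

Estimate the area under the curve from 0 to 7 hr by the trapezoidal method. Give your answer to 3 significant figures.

AUC = 2590 µg/L·hr

Trapezoidal AUC_0→7:
  [0→2]: (0.0+512.1)/2 × 2 = 512.1
  [2→4]: (512.1+447.7)/2 × 2 = 959.8
  [4→5.5]: (447.7+370.5)/2 × 1.5 = 613.65
  [5.5→7]: (370.5+302.6)/2 × 1.5 = 504.825
  Sum = 2590.375 µg/L·hr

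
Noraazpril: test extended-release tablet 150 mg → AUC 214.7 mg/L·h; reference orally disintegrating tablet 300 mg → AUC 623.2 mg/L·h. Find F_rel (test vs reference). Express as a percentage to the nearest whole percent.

F_rel = (AUC_test/D_test) / (AUC_ref/D_ref)
      = (214.7/150) / (623.2/300)
      = 1.43133 / 2.07733 = 0.6890 = 68.90%

F_rel = 69%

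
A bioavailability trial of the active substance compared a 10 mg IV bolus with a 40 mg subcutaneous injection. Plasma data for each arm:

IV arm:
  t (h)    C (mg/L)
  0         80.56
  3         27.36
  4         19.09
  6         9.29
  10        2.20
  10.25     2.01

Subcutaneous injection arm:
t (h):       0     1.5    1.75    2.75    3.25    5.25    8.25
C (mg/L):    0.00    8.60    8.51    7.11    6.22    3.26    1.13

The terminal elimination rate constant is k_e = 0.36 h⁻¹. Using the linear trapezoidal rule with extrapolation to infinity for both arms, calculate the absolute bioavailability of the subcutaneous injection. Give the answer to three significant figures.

Trapezoidal AUC_0→10.25 (IV):
  [0→3]: (80.56+27.36)/2 × 3 = 161.88
  [3→4]: (27.36+19.09)/2 × 1 = 23.225
  [4→6]: (19.09+9.29)/2 × 2 = 28.38
  [6→10]: (9.29+2.20)/2 × 4 = 22.98
  [10→10.25]: (2.20+2.01)/2 × 0.25 = 0.52625
  Sum = 236.99125 mg/L·h
IV tail: 2.01/0.36 = 5.583; AUC_iv,0→∞ = 236.99125 + 5.583 = 242.57425 mg/L·h
Trapezoidal AUC_0→8.25 (subcutaneous injection):
  [0→1.5]: (0.00+8.60)/2 × 1.5 = 6.45
  [1.5→1.75]: (8.60+8.51)/2 × 0.25 = 2.13875
  [1.75→2.75]: (8.51+7.11)/2 × 1 = 7.81
  [2.75→3.25]: (7.11+6.22)/2 × 0.5 = 3.3325
  [3.25→5.25]: (6.22+3.26)/2 × 2 = 9.48
  [5.25→8.25]: (3.26+1.13)/2 × 3 = 6.585
  Sum = 35.79625 mg/L·h
subcutaneous injection tail: 1.13/0.36 = 3.139; AUC_ev,0→∞ = 35.79625 + 3.139 = 38.93525 mg/L·h
F = (AUC_ev/D_ev)/(AUC_iv/D_iv) = (38.93525/40)/(242.57425/10) = 0.97338125/24.257425 = 0.0401

F = 0.0401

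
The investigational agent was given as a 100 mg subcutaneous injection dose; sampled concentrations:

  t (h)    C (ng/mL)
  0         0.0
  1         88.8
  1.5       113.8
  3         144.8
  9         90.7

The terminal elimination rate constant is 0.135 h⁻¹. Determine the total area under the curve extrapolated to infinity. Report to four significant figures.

AUC = 1667 ng/mL·h

Trapezoidal AUC_0→9:
  [0→1]: (0.0+88.8)/2 × 1 = 44.4
  [1→1.5]: (88.8+113.8)/2 × 0.5 = 50.65
  [1.5→3]: (113.8+144.8)/2 × 1.5 = 193.95
  [3→9]: (144.8+90.7)/2 × 6 = 706.5
  Sum = 995.5 ng/mL·h
Extrapolated tail: C_last / k_e = 90.7 / 0.135 = 671.852
AUC_0→∞ = 995.5 + 671.852 = 1667.352 ng/mL·h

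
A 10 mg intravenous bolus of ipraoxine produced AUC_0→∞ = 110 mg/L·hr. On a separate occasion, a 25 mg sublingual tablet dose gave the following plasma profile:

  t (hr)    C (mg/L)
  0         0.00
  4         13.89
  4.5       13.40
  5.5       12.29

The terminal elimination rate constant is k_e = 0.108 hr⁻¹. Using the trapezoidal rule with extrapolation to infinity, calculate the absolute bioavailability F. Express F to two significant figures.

F = 0.59

Trapezoidal AUC_0→5.5 (sublingual tablet):
  [0→4]: (0.00+13.89)/2 × 4 = 27.78
  [4→4.5]: (13.89+13.40)/2 × 0.5 = 6.8225
  [4.5→5.5]: (13.40+12.29)/2 × 1 = 12.845
  Sum = 47.4475 mg/L·hr
Tail: C_last/k_e = 12.29/0.108 = 113.796
AUC_0→∞ (sublingual tablet) = 47.4475 + 113.796 = 161.2435 mg/L·hr
F = (AUC_ev/D_ev)/(AUC_iv/D_iv) = (161.2435/25)/(110/10) = 6.44974/11 = 0.5863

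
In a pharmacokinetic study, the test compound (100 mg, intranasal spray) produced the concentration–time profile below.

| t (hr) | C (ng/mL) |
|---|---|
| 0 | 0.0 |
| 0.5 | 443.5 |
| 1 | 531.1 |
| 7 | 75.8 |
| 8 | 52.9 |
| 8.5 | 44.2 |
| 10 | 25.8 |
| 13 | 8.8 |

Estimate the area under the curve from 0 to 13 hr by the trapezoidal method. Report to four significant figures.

Trapezoidal AUC_0→13:
  [0→0.5]: (0.0+443.5)/2 × 0.5 = 110.875
  [0.5→1]: (443.5+531.1)/2 × 0.5 = 243.65
  [1→7]: (531.1+75.8)/2 × 6 = 1820.7
  [7→8]: (75.8+52.9)/2 × 1 = 64.35
  [8→8.5]: (52.9+44.2)/2 × 0.5 = 24.275
  [8.5→10]: (44.2+25.8)/2 × 1.5 = 52.5
  [10→13]: (25.8+8.8)/2 × 3 = 51.9
  Sum = 2368.25 ng/mL·hr

AUC = 2368 ng/mL·hr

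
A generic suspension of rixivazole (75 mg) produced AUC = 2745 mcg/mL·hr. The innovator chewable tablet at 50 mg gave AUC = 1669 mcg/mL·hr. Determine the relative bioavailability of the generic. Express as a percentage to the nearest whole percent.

F_rel = 110%

F_rel = (AUC_test/D_test) / (AUC_ref/D_ref)
      = (2745/75) / (1669/50)
      = 36.6 / 33.38 = 1.0965 = 109.65%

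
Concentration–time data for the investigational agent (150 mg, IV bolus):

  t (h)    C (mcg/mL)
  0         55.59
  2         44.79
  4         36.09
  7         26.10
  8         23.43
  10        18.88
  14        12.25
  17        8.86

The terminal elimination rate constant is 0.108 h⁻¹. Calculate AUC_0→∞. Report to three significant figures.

Trapezoidal AUC_0→17:
  [0→2]: (55.59+44.79)/2 × 2 = 100.38
  [2→4]: (44.79+36.09)/2 × 2 = 80.88
  [4→7]: (36.09+26.10)/2 × 3 = 93.285
  [7→8]: (26.10+23.43)/2 × 1 = 24.765
  [8→10]: (23.43+18.88)/2 × 2 = 42.31
  [10→14]: (18.88+12.25)/2 × 4 = 62.26
  [14→17]: (12.25+8.86)/2 × 3 = 31.665
  Sum = 435.545 mcg/mL·h
Extrapolated tail: C_last / k_e = 8.86 / 0.108 = 82.037
AUC_0→∞ = 435.545 + 82.037 = 517.582 mcg/mL·h

AUC = 518 mcg/mL·h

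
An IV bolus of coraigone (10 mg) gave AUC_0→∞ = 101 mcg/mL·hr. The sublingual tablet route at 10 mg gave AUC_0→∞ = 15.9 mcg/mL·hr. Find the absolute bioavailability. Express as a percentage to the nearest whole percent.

F = 16%

F = (AUC_ev / D_ev) / (AUC_iv / D_iv)
  = (15.9/10) / (101/10)
  = 1.59 / 10.1 = 0.1574
  = 15.74%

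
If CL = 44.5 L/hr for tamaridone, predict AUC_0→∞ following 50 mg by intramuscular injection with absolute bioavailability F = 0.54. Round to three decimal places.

AUC = 0.607 mg/L·hr

AUC_0→∞ = F × Dose / CL
        = 0.54 × 50 / 44.5 = 0.606742 mg/L·hr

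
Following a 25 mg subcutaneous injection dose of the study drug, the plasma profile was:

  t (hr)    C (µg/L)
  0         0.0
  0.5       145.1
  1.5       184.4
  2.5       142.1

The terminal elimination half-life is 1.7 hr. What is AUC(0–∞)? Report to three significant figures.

AUC = 713 µg/L·hr

Trapezoidal AUC_0→2.5:
  [0→0.5]: (0.0+145.1)/2 × 0.5 = 36.275
  [0.5→1.5]: (145.1+184.4)/2 × 1 = 164.75
  [1.5→2.5]: (184.4+142.1)/2 × 1 = 163.25
  Sum = 364.275 µg/L·hr
k_e = ln2 / t½ = 0.693147 / 1.7 = 0.4077 hr^-1
Extrapolated tail: C_last / k_e = 142.1 / 0.4077 = 348.541
AUC_0→∞ = 364.275 + 348.541 = 712.816 µg/L·hr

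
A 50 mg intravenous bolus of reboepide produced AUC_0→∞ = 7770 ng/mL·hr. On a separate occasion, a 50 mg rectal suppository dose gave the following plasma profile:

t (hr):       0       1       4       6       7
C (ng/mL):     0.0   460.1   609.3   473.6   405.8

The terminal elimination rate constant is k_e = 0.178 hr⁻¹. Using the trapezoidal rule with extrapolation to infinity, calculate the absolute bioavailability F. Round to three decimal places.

F = 0.725

Trapezoidal AUC_0→7 (rectal suppository):
  [0→1]: (0.0+460.1)/2 × 1 = 230.05
  [1→4]: (460.1+609.3)/2 × 3 = 1604.1
  [4→6]: (609.3+473.6)/2 × 2 = 1082.9
  [6→7]: (473.6+405.8)/2 × 1 = 439.7
  Sum = 3356.75 ng/mL·hr
Tail: C_last/k_e = 405.8/0.178 = 2279.775
AUC_0→∞ (rectal suppository) = 3356.75 + 2279.775 = 5636.525 ng/mL·hr
F = (AUC_ev/D_ev)/(AUC_iv/D_iv) = (5636.525/50)/(7770/50) = 112.7305/155.4 = 0.7254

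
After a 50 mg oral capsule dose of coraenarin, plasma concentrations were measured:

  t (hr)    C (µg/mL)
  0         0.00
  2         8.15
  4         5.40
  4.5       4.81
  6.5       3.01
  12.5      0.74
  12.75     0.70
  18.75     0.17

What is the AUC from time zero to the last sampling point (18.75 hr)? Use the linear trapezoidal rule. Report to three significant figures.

AUC = 46.1 µg/mL·hr

Trapezoidal AUC_0→18.75:
  [0→2]: (0.00+8.15)/2 × 2 = 8.15
  [2→4]: (8.15+5.40)/2 × 2 = 13.55
  [4→4.5]: (5.40+4.81)/2 × 0.5 = 2.5525
  [4.5→6.5]: (4.81+3.01)/2 × 2 = 7.82
  [6.5→12.5]: (3.01+0.74)/2 × 6 = 11.25
  [12.5→12.75]: (0.74+0.70)/2 × 0.25 = 0.18
  [12.75→18.75]: (0.70+0.17)/2 × 6 = 2.61
  Sum = 46.1125 µg/mL·hr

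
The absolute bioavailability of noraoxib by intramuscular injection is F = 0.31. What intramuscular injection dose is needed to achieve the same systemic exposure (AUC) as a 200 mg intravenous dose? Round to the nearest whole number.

For equal systemic exposure: F × D_ev = D_iv
D_ev = D_iv / F = 200 / 0.31 = 645.161 mg

D_intramuscular = 645 mg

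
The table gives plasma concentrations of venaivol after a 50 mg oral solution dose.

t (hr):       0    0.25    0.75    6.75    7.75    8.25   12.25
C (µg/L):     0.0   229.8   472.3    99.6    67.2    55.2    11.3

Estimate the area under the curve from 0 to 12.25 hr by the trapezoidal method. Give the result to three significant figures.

Trapezoidal AUC_0→12.25:
  [0→0.25]: (0.0+229.8)/2 × 0.25 = 28.725
  [0.25→0.75]: (229.8+472.3)/2 × 0.5 = 175.525
  [0.75→6.75]: (472.3+99.6)/2 × 6 = 1715.7
  [6.75→7.75]: (99.6+67.2)/2 × 1 = 83.4
  [7.75→8.25]: (67.2+55.2)/2 × 0.5 = 30.6
  [8.25→12.25]: (55.2+11.3)/2 × 4 = 133.0
  Sum = 2166.95 µg/L·hr

AUC = 2170 µg/L·hr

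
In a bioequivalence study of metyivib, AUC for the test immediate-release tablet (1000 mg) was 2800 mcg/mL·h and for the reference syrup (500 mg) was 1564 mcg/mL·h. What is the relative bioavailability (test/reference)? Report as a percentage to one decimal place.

F_rel = 89.5%

F_rel = (AUC_test/D_test) / (AUC_ref/D_ref)
      = (2800/1000) / (1564/500)
      = 2.8 / 3.128 = 0.8951 = 89.51%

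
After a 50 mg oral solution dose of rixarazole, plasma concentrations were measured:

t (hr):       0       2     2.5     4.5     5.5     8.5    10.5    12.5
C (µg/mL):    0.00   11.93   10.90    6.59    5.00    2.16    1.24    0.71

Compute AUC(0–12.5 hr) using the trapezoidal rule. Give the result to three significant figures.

Trapezoidal AUC_0→12.5:
  [0→2]: (0.00+11.93)/2 × 2 = 11.93
  [2→2.5]: (11.93+10.90)/2 × 0.5 = 5.7075
  [2.5→4.5]: (10.90+6.59)/2 × 2 = 17.49
  [4.5→5.5]: (6.59+5.00)/2 × 1 = 5.795
  [5.5→8.5]: (5.00+2.16)/2 × 3 = 10.74
  [8.5→10.5]: (2.16+1.24)/2 × 2 = 3.4
  [10.5→12.5]: (1.24+0.71)/2 × 2 = 1.95
  Sum = 57.0125 µg/mL·hr

AUC = 57.0 µg/mL·hr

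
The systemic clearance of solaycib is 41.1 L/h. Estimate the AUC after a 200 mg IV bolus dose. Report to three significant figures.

AUC_0→∞ = Dose_iv / CL
        = 200 / 41.1 = 4.86618 mg/L·h

AUC = 4.87 mg/L·h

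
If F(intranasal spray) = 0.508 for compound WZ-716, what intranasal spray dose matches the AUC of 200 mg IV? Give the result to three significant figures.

For equal systemic exposure: F × D_ev = D_iv
D_ev = D_iv / F = 200 / 0.508 = 393.701 mg

D_intranasal = 394 mg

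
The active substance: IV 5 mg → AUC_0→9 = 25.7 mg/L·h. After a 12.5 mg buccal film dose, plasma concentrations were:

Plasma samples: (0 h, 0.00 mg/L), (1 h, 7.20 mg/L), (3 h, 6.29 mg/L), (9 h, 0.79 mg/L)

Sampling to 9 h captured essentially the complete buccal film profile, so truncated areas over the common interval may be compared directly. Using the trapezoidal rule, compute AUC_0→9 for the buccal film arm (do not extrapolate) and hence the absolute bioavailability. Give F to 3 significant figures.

Trapezoidal AUC_0→9 (buccal film):
  [0→1]: (0.00+7.20)/2 × 1 = 3.6
  [1→3]: (7.20+6.29)/2 × 2 = 13.49
  [3→9]: (6.29+0.79)/2 × 6 = 21.24
  Sum = 38.33 mg/L·h
F = (AUC_ev/D_ev)/(AUC_iv/D_iv) = (38.33/12.5)/(25.7/5) = 3.0664/5.14 = 0.5966

F = 0.597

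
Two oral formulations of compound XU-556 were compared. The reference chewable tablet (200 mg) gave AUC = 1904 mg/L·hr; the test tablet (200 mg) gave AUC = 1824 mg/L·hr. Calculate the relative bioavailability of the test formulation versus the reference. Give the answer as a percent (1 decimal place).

F_rel = 95.8%

F_rel = (AUC_test/D_test) / (AUC_ref/D_ref)
      = (1824/200) / (1904/200)
      = 9.12 / 9.52 = 0.9580 = 95.80%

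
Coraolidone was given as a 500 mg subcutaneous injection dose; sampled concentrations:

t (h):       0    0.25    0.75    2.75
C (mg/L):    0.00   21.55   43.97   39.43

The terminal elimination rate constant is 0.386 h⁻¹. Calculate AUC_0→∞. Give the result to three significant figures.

AUC = 205 mg/L·h

Trapezoidal AUC_0→2.75:
  [0→0.25]: (0.00+21.55)/2 × 0.25 = 2.69375
  [0.25→0.75]: (21.55+43.97)/2 × 0.5 = 16.38
  [0.75→2.75]: (43.97+39.43)/2 × 2 = 83.4
  Sum = 102.47375 mg/L·h
Extrapolated tail: C_last / k_e = 39.43 / 0.386 = 102.150
AUC_0→∞ = 102.47375 + 102.150 = 204.62375 mg/L·h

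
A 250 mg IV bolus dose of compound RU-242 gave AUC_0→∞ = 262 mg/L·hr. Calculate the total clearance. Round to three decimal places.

CL = 0.954 L/hr

CL = Dose_iv / AUC_0→∞
   = 250 / 262 = 0.954198 L/hr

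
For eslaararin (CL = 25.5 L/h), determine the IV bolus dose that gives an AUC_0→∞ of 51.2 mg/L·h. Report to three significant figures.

Dose_iv = CL × AUC_0→∞
     = 25.5 × 51.2 = 1305.6 mg

Dose = 1310 mg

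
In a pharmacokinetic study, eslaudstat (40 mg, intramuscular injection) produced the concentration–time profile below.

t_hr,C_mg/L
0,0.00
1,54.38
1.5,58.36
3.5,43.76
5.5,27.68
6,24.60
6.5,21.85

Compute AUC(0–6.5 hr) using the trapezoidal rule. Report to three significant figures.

AUC = 254 mg/L·hr

Trapezoidal AUC_0→6.5:
  [0→1]: (0.00+54.38)/2 × 1 = 27.19
  [1→1.5]: (54.38+58.36)/2 × 0.5 = 28.185
  [1.5→3.5]: (58.36+43.76)/2 × 2 = 102.12
  [3.5→5.5]: (43.76+27.68)/2 × 2 = 71.44
  [5.5→6]: (27.68+24.60)/2 × 0.5 = 13.07
  [6→6.5]: (24.60+21.85)/2 × 0.5 = 11.6125
  Sum = 253.6175 mg/L·hr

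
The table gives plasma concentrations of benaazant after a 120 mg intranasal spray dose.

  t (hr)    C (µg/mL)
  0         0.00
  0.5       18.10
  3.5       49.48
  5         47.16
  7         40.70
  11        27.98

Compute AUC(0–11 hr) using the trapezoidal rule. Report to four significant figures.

Trapezoidal AUC_0→11:
  [0→0.5]: (0.00+18.10)/2 × 0.5 = 4.525
  [0.5→3.5]: (18.10+49.48)/2 × 3 = 101.37
  [3.5→5]: (49.48+47.16)/2 × 1.5 = 72.48
  [5→7]: (47.16+40.70)/2 × 2 = 87.86
  [7→11]: (40.70+27.98)/2 × 4 = 137.36
  Sum = 403.595 µg/mL·hr

AUC = 403.6 µg/mL·hr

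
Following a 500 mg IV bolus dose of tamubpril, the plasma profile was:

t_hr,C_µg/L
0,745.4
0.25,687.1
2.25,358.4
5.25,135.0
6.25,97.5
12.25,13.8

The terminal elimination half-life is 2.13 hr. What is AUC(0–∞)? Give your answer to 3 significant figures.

AUC = 2460 µg/L·hr

Trapezoidal AUC_0→12.25:
  [0→0.25]: (745.4+687.1)/2 × 0.25 = 179.0625
  [0.25→2.25]: (687.1+358.4)/2 × 2 = 1045.5
  [2.25→5.25]: (358.4+135.0)/2 × 3 = 740.1
  [5.25→6.25]: (135.0+97.5)/2 × 1 = 116.25
  [6.25→12.25]: (97.5+13.8)/2 × 6 = 333.9
  Sum = 2414.8125 µg/L·hr
k_e = ln2 / t½ = 0.693147 / 2.13 = 0.3254 hr^-1
Extrapolated tail: C_last / k_e = 13.8 / 0.3254 = 42.409
AUC_0→∞ = 2414.8125 + 42.409 = 2457.2215 µg/L·hr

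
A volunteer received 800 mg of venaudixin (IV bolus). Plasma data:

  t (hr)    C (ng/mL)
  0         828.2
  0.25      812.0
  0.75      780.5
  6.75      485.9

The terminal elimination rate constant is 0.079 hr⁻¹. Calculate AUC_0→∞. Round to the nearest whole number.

Trapezoidal AUC_0→6.75:
  [0→0.25]: (828.2+812.0)/2 × 0.25 = 205.025
  [0.25→0.75]: (812.0+780.5)/2 × 0.5 = 398.125
  [0.75→6.75]: (780.5+485.9)/2 × 6 = 3799.2
  Sum = 4402.35 ng/mL·hr
Extrapolated tail: C_last / k_e = 485.9 / 0.079 = 6150.633
AUC_0→∞ = 4402.35 + 6150.633 = 10552.983 ng/mL·hr

AUC = 10553 ng/mL·hr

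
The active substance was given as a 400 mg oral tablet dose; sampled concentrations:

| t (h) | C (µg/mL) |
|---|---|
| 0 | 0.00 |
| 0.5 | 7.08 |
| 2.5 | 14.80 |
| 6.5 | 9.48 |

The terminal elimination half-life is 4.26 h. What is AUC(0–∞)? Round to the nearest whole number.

AUC = 130 µg/mL·h

Trapezoidal AUC_0→6.5:
  [0→0.5]: (0.00+7.08)/2 × 0.5 = 1.77
  [0.5→2.5]: (7.08+14.80)/2 × 2 = 21.88
  [2.5→6.5]: (14.80+9.48)/2 × 4 = 48.56
  Sum = 72.21 µg/mL·h
k_e = ln2 / t½ = 0.693147 / 4.26 = 0.1627 h^-1
Extrapolated tail: C_last / k_e = 9.48 / 0.1627 = 58.267
AUC_0→∞ = 72.21 + 58.267 = 130.477 µg/mL·h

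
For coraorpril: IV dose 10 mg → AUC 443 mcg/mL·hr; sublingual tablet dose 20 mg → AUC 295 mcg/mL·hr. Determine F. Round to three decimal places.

F = (AUC_ev / D_ev) / (AUC_iv / D_iv)
  = (295/20) / (443/10)
  = 14.75 / 44.3 = 0.3330

F = 0.333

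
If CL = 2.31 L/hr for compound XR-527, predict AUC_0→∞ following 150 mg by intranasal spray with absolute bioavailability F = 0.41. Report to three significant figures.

AUC_0→∞ = F × Dose / CL
        = 0.41 × 150 / 2.31 = 26.6234 mg/L·hr

AUC = 26.6 mg/L·hr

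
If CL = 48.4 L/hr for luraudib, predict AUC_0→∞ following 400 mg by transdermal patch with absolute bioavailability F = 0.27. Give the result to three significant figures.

AUC = 2.23 mg/L·hr

AUC_0→∞ = F × Dose / CL
        = 0.27 × 400 / 48.4 = 2.2314 mg/L·hr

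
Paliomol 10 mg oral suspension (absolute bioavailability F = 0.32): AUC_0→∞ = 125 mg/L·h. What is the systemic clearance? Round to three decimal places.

CL = 0.026 L/h

CL = F × Dose / AUC_0→∞
   = 0.32 × 10 / 125 = 0.0256 L/h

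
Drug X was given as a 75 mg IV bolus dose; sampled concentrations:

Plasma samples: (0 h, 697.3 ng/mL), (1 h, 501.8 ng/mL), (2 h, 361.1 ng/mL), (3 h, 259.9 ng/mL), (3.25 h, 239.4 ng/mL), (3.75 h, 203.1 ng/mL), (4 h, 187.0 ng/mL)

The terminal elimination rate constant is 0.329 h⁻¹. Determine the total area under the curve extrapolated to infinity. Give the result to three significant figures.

Trapezoidal AUC_0→4:
  [0→1]: (697.3+501.8)/2 × 1 = 599.55
  [1→2]: (501.8+361.1)/2 × 1 = 431.45
  [2→3]: (361.1+259.9)/2 × 1 = 310.5
  [3→3.25]: (259.9+239.4)/2 × 0.25 = 62.4125
  [3.25→3.75]: (239.4+203.1)/2 × 0.5 = 110.625
  [3.75→4]: (203.1+187.0)/2 × 0.25 = 48.7625
  Sum = 1563.3 ng/mL·h
Extrapolated tail: C_last / k_e = 187.0 / 0.329 = 568.389
AUC_0→∞ = 1563.3 + 568.389 = 2131.689 ng/mL·h

AUC = 2130 ng/mL·h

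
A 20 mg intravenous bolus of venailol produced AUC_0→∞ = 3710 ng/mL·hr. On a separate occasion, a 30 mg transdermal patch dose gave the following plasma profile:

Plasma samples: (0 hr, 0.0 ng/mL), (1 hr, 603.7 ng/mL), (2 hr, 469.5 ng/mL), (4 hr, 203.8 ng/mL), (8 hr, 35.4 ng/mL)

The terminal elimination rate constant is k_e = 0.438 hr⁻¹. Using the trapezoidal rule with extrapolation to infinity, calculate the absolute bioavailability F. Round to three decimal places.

Trapezoidal AUC_0→8 (transdermal patch):
  [0→1]: (0.0+603.7)/2 × 1 = 301.85
  [1→2]: (603.7+469.5)/2 × 1 = 536.6
  [2→4]: (469.5+203.8)/2 × 2 = 673.3
  [4→8]: (203.8+35.4)/2 × 4 = 478.4
  Sum = 1990.15 ng/mL·hr
Tail: C_last/k_e = 35.4/0.438 = 80.822
AUC_0→∞ (transdermal patch) = 1990.15 + 80.822 = 2070.972 ng/mL·hr
F = (AUC_ev/D_ev)/(AUC_iv/D_iv) = (2070.972/30)/(3710/20) = 69.0324/185.5 = 0.3721

F = 0.372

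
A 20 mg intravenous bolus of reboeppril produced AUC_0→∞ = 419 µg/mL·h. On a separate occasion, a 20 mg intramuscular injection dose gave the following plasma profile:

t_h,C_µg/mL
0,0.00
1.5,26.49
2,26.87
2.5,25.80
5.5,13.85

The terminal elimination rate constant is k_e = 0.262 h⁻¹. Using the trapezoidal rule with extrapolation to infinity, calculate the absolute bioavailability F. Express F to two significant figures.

Trapezoidal AUC_0→5.5 (intramuscular injection):
  [0→1.5]: (0.00+26.49)/2 × 1.5 = 19.8675
  [1.5→2]: (26.49+26.87)/2 × 0.5 = 13.34
  [2→2.5]: (26.87+25.80)/2 × 0.5 = 13.1675
  [2.5→5.5]: (25.80+13.85)/2 × 3 = 59.475
  Sum = 105.85 µg/mL·h
Tail: C_last/k_e = 13.85/0.262 = 52.863
AUC_0→∞ (intramuscular injection) = 105.85 + 52.863 = 158.713 µg/mL·h
F = (AUC_ev/D_ev)/(AUC_iv/D_iv) = (158.713/20)/(419/20) = 7.93565/20.95 = 0.3788

F = 0.38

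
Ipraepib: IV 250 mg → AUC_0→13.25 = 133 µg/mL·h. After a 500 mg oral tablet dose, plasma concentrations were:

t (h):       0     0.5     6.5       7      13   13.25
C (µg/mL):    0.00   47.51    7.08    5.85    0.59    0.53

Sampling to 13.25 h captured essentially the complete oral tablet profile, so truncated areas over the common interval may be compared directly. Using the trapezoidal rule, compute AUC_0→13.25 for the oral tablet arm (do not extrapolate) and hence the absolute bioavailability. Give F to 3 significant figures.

Trapezoidal AUC_0→13.25 (oral tablet):
  [0→0.5]: (0.00+47.51)/2 × 0.5 = 11.8775
  [0.5→6.5]: (47.51+7.08)/2 × 6 = 163.77
  [6.5→7]: (7.08+5.85)/2 × 0.5 = 3.2325
  [7→13]: (5.85+0.59)/2 × 6 = 19.32
  [13→13.25]: (0.59+0.53)/2 × 0.25 = 0.14
  Sum = 198.34 µg/mL·h
F = (AUC_ev/D_ev)/(AUC_iv/D_iv) = (198.34/500)/(133/250) = 0.39668/0.532 = 0.7456

F = 0.746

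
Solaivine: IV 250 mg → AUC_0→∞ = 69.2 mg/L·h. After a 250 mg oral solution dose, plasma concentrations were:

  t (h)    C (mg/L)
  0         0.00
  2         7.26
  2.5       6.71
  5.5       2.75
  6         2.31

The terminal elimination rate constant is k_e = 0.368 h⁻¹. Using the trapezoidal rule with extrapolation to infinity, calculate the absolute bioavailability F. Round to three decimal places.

F = 0.469

Trapezoidal AUC_0→6 (oral solution):
  [0→2]: (0.00+7.26)/2 × 2 = 7.26
  [2→2.5]: (7.26+6.71)/2 × 0.5 = 3.4925
  [2.5→5.5]: (6.71+2.75)/2 × 3 = 14.19
  [5.5→6]: (2.75+2.31)/2 × 0.5 = 1.265
  Sum = 26.2075 mg/L·h
Tail: C_last/k_e = 2.31/0.368 = 6.277
AUC_0→∞ (oral solution) = 26.2075 + 6.277 = 32.4845 mg/L·h
F = (AUC_ev/D_ev)/(AUC_iv/D_iv) = (32.4845/250)/(69.2/250) = 0.129938/0.2768 = 0.4694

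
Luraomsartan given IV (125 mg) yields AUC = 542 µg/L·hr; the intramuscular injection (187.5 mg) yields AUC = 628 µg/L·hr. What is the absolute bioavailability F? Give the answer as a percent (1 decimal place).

F = 77.2%

F = (AUC_ev / D_ev) / (AUC_iv / D_iv)
  = (628/187.5) / (542/125)
  = 3.34933 / 4.336 = 0.7724
  = 77.24%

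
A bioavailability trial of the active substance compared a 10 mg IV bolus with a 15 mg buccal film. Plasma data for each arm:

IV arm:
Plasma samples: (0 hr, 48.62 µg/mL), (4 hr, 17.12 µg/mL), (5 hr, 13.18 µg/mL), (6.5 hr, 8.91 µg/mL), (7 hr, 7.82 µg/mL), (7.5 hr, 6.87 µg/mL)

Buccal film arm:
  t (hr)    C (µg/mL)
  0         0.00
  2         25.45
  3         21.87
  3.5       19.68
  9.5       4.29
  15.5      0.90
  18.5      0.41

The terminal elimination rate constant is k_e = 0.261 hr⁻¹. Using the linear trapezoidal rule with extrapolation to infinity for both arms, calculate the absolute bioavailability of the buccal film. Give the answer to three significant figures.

F = 0.508

Trapezoidal AUC_0→7.5 (IV):
  [0→4]: (48.62+17.12)/2 × 4 = 131.48
  [4→5]: (17.12+13.18)/2 × 1 = 15.15
  [5→6.5]: (13.18+8.91)/2 × 1.5 = 16.5675
  [6.5→7]: (8.91+7.82)/2 × 0.5 = 4.1825
  [7→7.5]: (7.82+6.87)/2 × 0.5 = 3.6725
  Sum = 171.0525 µg/mL·hr
IV tail: 6.87/0.261 = 26.322; AUC_iv,0→∞ = 171.0525 + 26.322 = 197.3745 µg/mL·hr
Trapezoidal AUC_0→18.5 (buccal film):
  [0→2]: (0.00+25.45)/2 × 2 = 25.45
  [2→3]: (25.45+21.87)/2 × 1 = 23.66
  [3→3.5]: (21.87+19.68)/2 × 0.5 = 10.3875
  [3.5→9.5]: (19.68+4.29)/2 × 6 = 71.91
  [9.5→15.5]: (4.29+0.90)/2 × 6 = 15.57
  [15.5→18.5]: (0.90+0.41)/2 × 3 = 1.965
  Sum = 148.9425 µg/mL·hr
buccal film tail: 0.41/0.261 = 1.571; AUC_ev,0→∞ = 148.9425 + 1.571 = 150.5135 µg/mL·hr
F = (AUC_ev/D_ev)/(AUC_iv/D_iv) = (150.5135/15)/(197.3745/10) = 10.0342/19.73745 = 0.5084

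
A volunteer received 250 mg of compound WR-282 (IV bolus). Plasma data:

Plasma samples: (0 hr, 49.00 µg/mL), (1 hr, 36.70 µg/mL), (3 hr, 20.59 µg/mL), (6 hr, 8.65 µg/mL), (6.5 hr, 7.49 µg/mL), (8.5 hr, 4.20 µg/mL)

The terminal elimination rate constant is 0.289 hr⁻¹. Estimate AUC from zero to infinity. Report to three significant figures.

Trapezoidal AUC_0→8.5:
  [0→1]: (49.00+36.70)/2 × 1 = 42.85
  [1→3]: (36.70+20.59)/2 × 2 = 57.29
  [3→6]: (20.59+8.65)/2 × 3 = 43.86
  [6→6.5]: (8.65+7.49)/2 × 0.5 = 4.035
  [6.5→8.5]: (7.49+4.20)/2 × 2 = 11.69
  Sum = 159.725 µg/mL·hr
Extrapolated tail: C_last / k_e = 4.20 / 0.289 = 14.533
AUC_0→∞ = 159.725 + 14.533 = 174.258 µg/mL·hr

AUC = 174 µg/mL·hr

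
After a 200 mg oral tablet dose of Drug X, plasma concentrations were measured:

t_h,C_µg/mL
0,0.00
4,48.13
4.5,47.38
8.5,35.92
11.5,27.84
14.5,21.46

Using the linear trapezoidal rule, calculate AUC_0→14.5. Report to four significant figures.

Trapezoidal AUC_0→14.5:
  [0→4]: (0.00+48.13)/2 × 4 = 96.26
  [4→4.5]: (48.13+47.38)/2 × 0.5 = 23.8775
  [4.5→8.5]: (47.38+35.92)/2 × 4 = 166.6
  [8.5→11.5]: (35.92+27.84)/2 × 3 = 95.64
  [11.5→14.5]: (27.84+21.46)/2 × 3 = 73.95
  Sum = 456.3275 µg/mL·h

AUC = 456.3 µg/mL·h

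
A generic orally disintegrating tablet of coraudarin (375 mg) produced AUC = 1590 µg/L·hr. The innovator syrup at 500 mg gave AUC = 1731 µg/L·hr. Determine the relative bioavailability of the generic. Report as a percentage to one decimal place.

F_rel = 122.5%

F_rel = (AUC_test/D_test) / (AUC_ref/D_ref)
      = (1590/375) / (1731/500)
      = 4.24 / 3.462 = 1.2247 = 122.47%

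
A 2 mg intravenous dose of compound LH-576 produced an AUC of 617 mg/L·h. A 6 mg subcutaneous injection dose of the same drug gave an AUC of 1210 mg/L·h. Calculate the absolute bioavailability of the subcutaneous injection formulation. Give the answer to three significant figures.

F = (AUC_ev / D_ev) / (AUC_iv / D_iv)
  = (1210/6) / (617/2)
  = 201.667 / 308.5 = 0.6537

F = 0.654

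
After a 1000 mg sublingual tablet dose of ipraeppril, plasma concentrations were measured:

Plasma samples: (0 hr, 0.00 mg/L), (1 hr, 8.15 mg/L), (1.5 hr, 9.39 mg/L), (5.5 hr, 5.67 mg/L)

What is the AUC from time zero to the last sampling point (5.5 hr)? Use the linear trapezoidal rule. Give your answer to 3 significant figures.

AUC = 38.6 mg/L·hr

Trapezoidal AUC_0→5.5:
  [0→1]: (0.00+8.15)/2 × 1 = 4.075
  [1→1.5]: (8.15+9.39)/2 × 0.5 = 4.385
  [1.5→5.5]: (9.39+5.67)/2 × 4 = 30.12
  Sum = 38.58 mg/L·hr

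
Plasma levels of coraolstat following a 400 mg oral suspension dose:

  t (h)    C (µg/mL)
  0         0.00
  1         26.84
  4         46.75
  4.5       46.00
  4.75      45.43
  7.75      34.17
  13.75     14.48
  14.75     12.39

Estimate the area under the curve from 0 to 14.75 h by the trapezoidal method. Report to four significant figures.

Trapezoidal AUC_0→14.75:
  [0→1]: (0.00+26.84)/2 × 1 = 13.42
  [1→4]: (26.84+46.75)/2 × 3 = 110.385
  [4→4.5]: (46.75+46.00)/2 × 0.5 = 23.1875
  [4.5→4.75]: (46.00+45.43)/2 × 0.25 = 11.42875
  [4.75→7.75]: (45.43+34.17)/2 × 3 = 119.4
  [7.75→13.75]: (34.17+14.48)/2 × 6 = 145.95
  [13.75→14.75]: (14.48+12.39)/2 × 1 = 13.435
  Sum = 437.20625 µg/mL·h

AUC = 437.2 µg/mL·h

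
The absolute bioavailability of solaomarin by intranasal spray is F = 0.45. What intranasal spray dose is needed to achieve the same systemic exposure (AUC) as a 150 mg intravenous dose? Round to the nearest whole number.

D_intranasal = 333 mg

For equal systemic exposure: F × D_ev = D_iv
D_ev = D_iv / F = 150 / 0.45 = 333.333 mg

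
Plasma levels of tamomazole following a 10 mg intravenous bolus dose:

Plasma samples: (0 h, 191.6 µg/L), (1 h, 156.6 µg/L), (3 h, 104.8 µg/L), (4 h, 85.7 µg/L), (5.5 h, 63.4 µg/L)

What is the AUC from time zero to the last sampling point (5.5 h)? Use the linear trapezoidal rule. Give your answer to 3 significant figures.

AUC = 643 µg/L·h

Trapezoidal AUC_0→5.5:
  [0→1]: (191.6+156.6)/2 × 1 = 174.1
  [1→3]: (156.6+104.8)/2 × 2 = 261.4
  [3→4]: (104.8+85.7)/2 × 1 = 95.25
  [4→5.5]: (85.7+63.4)/2 × 1.5 = 111.825
  Sum = 642.575 µg/L·h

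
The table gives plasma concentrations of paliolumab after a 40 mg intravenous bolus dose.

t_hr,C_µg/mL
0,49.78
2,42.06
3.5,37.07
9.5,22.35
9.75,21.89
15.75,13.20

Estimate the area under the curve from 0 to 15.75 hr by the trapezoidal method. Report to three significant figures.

Trapezoidal AUC_0→15.75:
  [0→2]: (49.78+42.06)/2 × 2 = 91.84
  [2→3.5]: (42.06+37.07)/2 × 1.5 = 59.3475
  [3.5→9.5]: (37.07+22.35)/2 × 6 = 178.26
  [9.5→9.75]: (22.35+21.89)/2 × 0.25 = 5.53
  [9.75→15.75]: (21.89+13.20)/2 × 6 = 105.27
  Sum = 440.2475 µg/mL·hr

AUC = 440 µg/mL·hr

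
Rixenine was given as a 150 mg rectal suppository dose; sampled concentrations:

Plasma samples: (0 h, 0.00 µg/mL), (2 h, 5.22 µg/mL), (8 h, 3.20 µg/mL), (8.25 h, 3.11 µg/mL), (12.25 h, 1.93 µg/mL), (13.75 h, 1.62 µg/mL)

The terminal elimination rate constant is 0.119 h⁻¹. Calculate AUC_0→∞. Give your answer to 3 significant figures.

Trapezoidal AUC_0→13.75:
  [0→2]: (0.00+5.22)/2 × 2 = 5.22
  [2→8]: (5.22+3.20)/2 × 6 = 25.26
  [8→8.25]: (3.20+3.11)/2 × 0.25 = 0.78875
  [8.25→12.25]: (3.11+1.93)/2 × 4 = 10.08
  [12.25→13.75]: (1.93+1.62)/2 × 1.5 = 2.6625
  Sum = 44.01125 µg/mL·h
Extrapolated tail: C_last / k_e = 1.62 / 0.119 = 13.613
AUC_0→∞ = 44.01125 + 13.613 = 57.62425 µg/mL·h

AUC = 57.6 µg/mL·h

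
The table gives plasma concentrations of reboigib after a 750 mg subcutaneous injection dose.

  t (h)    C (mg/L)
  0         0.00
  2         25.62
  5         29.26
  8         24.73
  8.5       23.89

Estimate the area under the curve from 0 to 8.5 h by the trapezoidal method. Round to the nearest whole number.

Trapezoidal AUC_0→8.5:
  [0→2]: (0.00+25.62)/2 × 2 = 25.62
  [2→5]: (25.62+29.26)/2 × 3 = 82.32
  [5→8]: (29.26+24.73)/2 × 3 = 80.985
  [8→8.5]: (24.73+23.89)/2 × 0.5 = 12.155
  Sum = 201.08 mg/L·h

AUC = 201 mg/L·h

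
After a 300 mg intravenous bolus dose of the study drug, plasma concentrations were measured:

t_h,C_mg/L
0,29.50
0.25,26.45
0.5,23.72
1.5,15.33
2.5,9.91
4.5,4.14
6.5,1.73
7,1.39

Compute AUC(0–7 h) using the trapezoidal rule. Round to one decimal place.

Trapezoidal AUC_0→7:
  [0→0.25]: (29.50+26.45)/2 × 0.25 = 6.99375
  [0.25→0.5]: (26.45+23.72)/2 × 0.25 = 6.27125
  [0.5→1.5]: (23.72+15.33)/2 × 1 = 19.525
  [1.5→2.5]: (15.33+9.91)/2 × 1 = 12.62
  [2.5→4.5]: (9.91+4.14)/2 × 2 = 14.05
  [4.5→6.5]: (4.14+1.73)/2 × 2 = 5.87
  [6.5→7]: (1.73+1.39)/2 × 0.5 = 0.78
  Sum = 66.11 mg/L·h

AUC = 66.1 mg/L·h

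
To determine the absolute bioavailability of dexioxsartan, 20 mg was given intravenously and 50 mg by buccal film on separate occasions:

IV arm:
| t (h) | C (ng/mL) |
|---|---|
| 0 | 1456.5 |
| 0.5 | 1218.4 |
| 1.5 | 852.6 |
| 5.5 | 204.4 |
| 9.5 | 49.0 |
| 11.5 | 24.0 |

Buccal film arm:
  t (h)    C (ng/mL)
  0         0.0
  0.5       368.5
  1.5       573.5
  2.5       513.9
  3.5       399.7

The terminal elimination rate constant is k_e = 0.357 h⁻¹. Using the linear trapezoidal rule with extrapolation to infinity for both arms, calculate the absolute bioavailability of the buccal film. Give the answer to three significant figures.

Trapezoidal AUC_0→11.5 (IV):
  [0→0.5]: (1456.5+1218.4)/2 × 0.5 = 668.725
  [0.5→1.5]: (1218.4+852.6)/2 × 1 = 1035.5
  [1.5→5.5]: (852.6+204.4)/2 × 4 = 2114.0
  [5.5→9.5]: (204.4+49.0)/2 × 4 = 506.8
  [9.5→11.5]: (49.0+24.0)/2 × 2 = 73.0
  Sum = 4398.025 ng/mL·h
IV tail: 24.0/0.357 = 67.227; AUC_iv,0→∞ = 4398.025 + 67.227 = 4465.252 ng/mL·h
Trapezoidal AUC_0→3.5 (buccal film):
  [0→0.5]: (0.0+368.5)/2 × 0.5 = 92.125
  [0.5→1.5]: (368.5+573.5)/2 × 1 = 471.0
  [1.5→2.5]: (573.5+513.9)/2 × 1 = 543.7
  [2.5→3.5]: (513.9+399.7)/2 × 1 = 456.8
  Sum = 1563.625 ng/mL·h
buccal film tail: 399.7/0.357 = 1119.608; AUC_ev,0→∞ = 1563.625 + 1119.608 = 2683.233 ng/mL·h
F = (AUC_ev/D_ev)/(AUC_iv/D_iv) = (2683.233/50)/(4465.252/20) = 53.66466/223.2626 = 0.2404

F = 0.240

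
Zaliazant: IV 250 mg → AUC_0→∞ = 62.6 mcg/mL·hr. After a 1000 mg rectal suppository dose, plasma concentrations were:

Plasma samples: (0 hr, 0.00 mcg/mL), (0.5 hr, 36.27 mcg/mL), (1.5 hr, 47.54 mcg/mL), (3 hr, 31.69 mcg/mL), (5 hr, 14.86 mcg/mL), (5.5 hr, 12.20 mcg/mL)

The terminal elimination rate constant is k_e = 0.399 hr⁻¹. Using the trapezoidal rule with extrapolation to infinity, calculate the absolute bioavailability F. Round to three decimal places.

Trapezoidal AUC_0→5.5 (rectal suppository):
  [0→0.5]: (0.00+36.27)/2 × 0.5 = 9.0675
  [0.5→1.5]: (36.27+47.54)/2 × 1 = 41.905
  [1.5→3]: (47.54+31.69)/2 × 1.5 = 59.4225
  [3→5]: (31.69+14.86)/2 × 2 = 46.55
  [5→5.5]: (14.86+12.20)/2 × 0.5 = 6.765
  Sum = 163.71 mcg/mL·hr
Tail: C_last/k_e = 12.20/0.399 = 30.576
AUC_0→∞ (rectal suppository) = 163.71 + 30.576 = 194.286 mcg/mL·hr
F = (AUC_ev/D_ev)/(AUC_iv/D_iv) = (194.286/1000)/(62.6/250) = 0.194286/0.2504 = 0.7759

F = 0.776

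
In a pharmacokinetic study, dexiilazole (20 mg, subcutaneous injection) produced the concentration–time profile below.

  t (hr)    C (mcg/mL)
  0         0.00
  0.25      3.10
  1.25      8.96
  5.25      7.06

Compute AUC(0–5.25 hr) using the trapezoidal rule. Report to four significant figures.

AUC = 38.46 mcg/mL·hr

Trapezoidal AUC_0→5.25:
  [0→0.25]: (0.00+3.10)/2 × 0.25 = 0.3875
  [0.25→1.25]: (3.10+8.96)/2 × 1 = 6.03
  [1.25→5.25]: (8.96+7.06)/2 × 4 = 32.04
  Sum = 38.4575 mcg/mL·hr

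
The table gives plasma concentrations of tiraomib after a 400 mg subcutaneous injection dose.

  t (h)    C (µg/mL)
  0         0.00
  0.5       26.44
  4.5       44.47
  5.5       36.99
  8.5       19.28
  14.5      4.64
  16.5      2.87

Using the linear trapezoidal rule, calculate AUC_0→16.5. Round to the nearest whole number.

Trapezoidal AUC_0→16.5:
  [0→0.5]: (0.00+26.44)/2 × 0.5 = 6.61
  [0.5→4.5]: (26.44+44.47)/2 × 4 = 141.82
  [4.5→5.5]: (44.47+36.99)/2 × 1 = 40.73
  [5.5→8.5]: (36.99+19.28)/2 × 3 = 84.405
  [8.5→14.5]: (19.28+4.64)/2 × 6 = 71.76
  [14.5→16.5]: (4.64+2.87)/2 × 2 = 7.51
  Sum = 352.835 µg/mL·h

AUC = 353 µg/mL·h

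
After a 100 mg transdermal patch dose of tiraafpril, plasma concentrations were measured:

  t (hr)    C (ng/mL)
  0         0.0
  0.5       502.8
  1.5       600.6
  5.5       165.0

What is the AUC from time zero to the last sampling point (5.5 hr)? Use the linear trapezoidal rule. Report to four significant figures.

Trapezoidal AUC_0→5.5:
  [0→0.5]: (0.0+502.8)/2 × 0.5 = 125.7
  [0.5→1.5]: (502.8+600.6)/2 × 1 = 551.7
  [1.5→5.5]: (600.6+165.0)/2 × 4 = 1531.2
  Sum = 2208.6 ng/mL·hr

AUC = 2209 ng/mL·hr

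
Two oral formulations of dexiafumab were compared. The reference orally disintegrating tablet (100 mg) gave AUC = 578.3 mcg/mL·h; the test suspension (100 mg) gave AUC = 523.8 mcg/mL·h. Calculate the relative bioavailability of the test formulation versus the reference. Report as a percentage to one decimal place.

F_rel = 90.6%

F_rel = (AUC_test/D_test) / (AUC_ref/D_ref)
      = (523.8/100) / (578.3/100)
      = 5.238 / 5.783 = 0.9058 = 90.58%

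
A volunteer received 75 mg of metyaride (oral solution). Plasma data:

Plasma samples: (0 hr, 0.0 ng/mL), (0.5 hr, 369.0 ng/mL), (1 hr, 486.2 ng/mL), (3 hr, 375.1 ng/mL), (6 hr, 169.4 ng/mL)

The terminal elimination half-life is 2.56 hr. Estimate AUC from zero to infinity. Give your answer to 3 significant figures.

AUC = 2610 ng/mL·hr

Trapezoidal AUC_0→6:
  [0→0.5]: (0.0+369.0)/2 × 0.5 = 92.25
  [0.5→1]: (369.0+486.2)/2 × 0.5 = 213.8
  [1→3]: (486.2+375.1)/2 × 2 = 861.3
  [3→6]: (375.1+169.4)/2 × 3 = 816.75
  Sum = 1984.1 ng/mL·hr
k_e = ln2 / t½ = 0.693147 / 2.56 = 0.2708 hr^-1
Extrapolated tail: C_last / k_e = 169.4 / 0.2708 = 625.554
AUC_0→∞ = 1984.1 + 625.554 = 2609.654 ng/mL·hr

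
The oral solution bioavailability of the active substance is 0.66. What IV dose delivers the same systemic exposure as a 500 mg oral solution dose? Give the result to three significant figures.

D_iv = 330 mg

Systemic exposure from an extravascular dose = F × D_ev, so the equivalent IV dose is F × D_ev.
D_iv = F × D_ev = 0.66 × 500 = 330 mg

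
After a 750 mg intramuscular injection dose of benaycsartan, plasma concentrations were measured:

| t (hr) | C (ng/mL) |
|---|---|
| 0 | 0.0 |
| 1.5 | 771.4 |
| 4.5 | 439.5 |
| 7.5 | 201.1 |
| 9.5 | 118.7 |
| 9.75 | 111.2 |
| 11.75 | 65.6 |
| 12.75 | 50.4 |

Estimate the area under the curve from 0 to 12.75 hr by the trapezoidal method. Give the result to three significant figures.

AUC = 3940 ng/mL·hr

Trapezoidal AUC_0→12.75:
  [0→1.5]: (0.0+771.4)/2 × 1.5 = 578.55
  [1.5→4.5]: (771.4+439.5)/2 × 3 = 1816.35
  [4.5→7.5]: (439.5+201.1)/2 × 3 = 960.9
  [7.5→9.5]: (201.1+118.7)/2 × 2 = 319.8
  [9.5→9.75]: (118.7+111.2)/2 × 0.25 = 28.7375
  [9.75→11.75]: (111.2+65.6)/2 × 2 = 176.8
  [11.75→12.75]: (65.6+50.4)/2 × 1 = 58.0
  Sum = 3939.1375 ng/mL·hr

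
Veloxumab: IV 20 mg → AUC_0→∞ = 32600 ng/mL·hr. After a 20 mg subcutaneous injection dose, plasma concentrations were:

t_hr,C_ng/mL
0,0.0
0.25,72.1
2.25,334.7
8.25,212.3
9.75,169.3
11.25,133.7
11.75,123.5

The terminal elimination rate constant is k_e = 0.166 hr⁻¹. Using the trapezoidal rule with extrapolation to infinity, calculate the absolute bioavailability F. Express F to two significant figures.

F = 0.10

Trapezoidal AUC_0→11.75 (subcutaneous injection):
  [0→0.25]: (0.0+72.1)/2 × 0.25 = 9.0125
  [0.25→2.25]: (72.1+334.7)/2 × 2 = 406.8
  [2.25→8.25]: (334.7+212.3)/2 × 6 = 1641.0
  [8.25→9.75]: (212.3+169.3)/2 × 1.5 = 286.2
  [9.75→11.25]: (169.3+133.7)/2 × 1.5 = 227.25
  [11.25→11.75]: (133.7+123.5)/2 × 0.5 = 64.3
  Sum = 2634.5625 ng/mL·hr
Tail: C_last/k_e = 123.5/0.166 = 743.976
AUC_0→∞ (subcutaneous injection) = 2634.5625 + 743.976 = 3378.5385 ng/mL·hr
F = (AUC_ev/D_ev)/(AUC_iv/D_iv) = (3378.5385/20)/(32600/20) = 168.927/1630 = 0.1036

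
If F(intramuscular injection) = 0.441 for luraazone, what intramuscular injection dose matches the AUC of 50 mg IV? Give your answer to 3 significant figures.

D_intramuscular = 113 mg

For equal systemic exposure: F × D_ev = D_iv
D_ev = D_iv / F = 50 / 0.441 = 113.379 mg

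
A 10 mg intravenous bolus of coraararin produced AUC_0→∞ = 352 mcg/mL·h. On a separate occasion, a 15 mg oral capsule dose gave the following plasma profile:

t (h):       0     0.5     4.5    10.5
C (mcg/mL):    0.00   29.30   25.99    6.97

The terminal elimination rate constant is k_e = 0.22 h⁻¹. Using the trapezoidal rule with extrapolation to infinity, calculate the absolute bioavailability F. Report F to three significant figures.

F = 0.471

Trapezoidal AUC_0→10.5 (oral capsule):
  [0→0.5]: (0.00+29.30)/2 × 0.5 = 7.325
  [0.5→4.5]: (29.30+25.99)/2 × 4 = 110.58
  [4.5→10.5]: (25.99+6.97)/2 × 6 = 98.88
  Sum = 216.785 mcg/mL·h
Tail: C_last/k_e = 6.97/0.22 = 31.682
AUC_0→∞ (oral capsule) = 216.785 + 31.682 = 248.467 mcg/mL·h
F = (AUC_ev/D_ev)/(AUC_iv/D_iv) = (248.467/15)/(352/10) = 16.5645/35.2 = 0.4706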